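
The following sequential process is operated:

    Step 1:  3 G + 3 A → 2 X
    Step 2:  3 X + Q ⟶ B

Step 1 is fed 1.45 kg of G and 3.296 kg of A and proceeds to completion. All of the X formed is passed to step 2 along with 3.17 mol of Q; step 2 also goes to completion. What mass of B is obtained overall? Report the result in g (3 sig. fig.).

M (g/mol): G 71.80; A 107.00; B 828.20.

2630 g

Step 1:
n(G) = 1.450×1000 / 71.80 = 20.19 mol
n(A) = 3.296×1000 / 107.00 = 30.80 mol
n/ν → G: 6.730, A: 10.27; G is limiting.
n(X) produced = (2/3) × 20.19 = 13.46 mol
Step 2:
n(X) available = 13.46 mol
n(Q) = 3.170 mol
n/ν → X: 4.487, Q: 3.170; Q is limiting.
n(B) = (1/1) × 3.170 = 3.170 mol
mass = 3.170 × 828.20 = 2625 g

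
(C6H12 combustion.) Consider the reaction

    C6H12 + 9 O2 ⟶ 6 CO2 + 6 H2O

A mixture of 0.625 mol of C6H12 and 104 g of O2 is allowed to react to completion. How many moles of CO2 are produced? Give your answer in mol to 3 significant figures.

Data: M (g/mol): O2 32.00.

n(C6H12) = 0.6250 mol
n(O2) = 104.0 / 32.00 = 3.250 mol
n/ν → C6H12: 0.6250, O2: 0.3611; O2 is limiting.
n(CO2) = (6/9) × 3.250 = 2.167 mol

2.17 mol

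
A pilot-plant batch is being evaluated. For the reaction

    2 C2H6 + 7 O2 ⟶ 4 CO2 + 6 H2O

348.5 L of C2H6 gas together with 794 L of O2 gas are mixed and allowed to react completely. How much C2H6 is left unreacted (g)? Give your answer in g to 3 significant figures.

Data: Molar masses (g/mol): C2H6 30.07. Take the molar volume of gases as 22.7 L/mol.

n(C2H6) = 348.5 / 22.7 = 15.35 mol
n(O2) = 794.0 / 22.7 = 34.98 mol
n/ν → C2H6: 7.675, O2: 4.997; O2 is limiting.
C2H6 consumed = (2/7) × 34.98 = 9.994 mol
C2H6 remaining = 15.35 − 9.994 = 5.356 mol
mass = 5.356 × 30.07 = 161.1 g

161 g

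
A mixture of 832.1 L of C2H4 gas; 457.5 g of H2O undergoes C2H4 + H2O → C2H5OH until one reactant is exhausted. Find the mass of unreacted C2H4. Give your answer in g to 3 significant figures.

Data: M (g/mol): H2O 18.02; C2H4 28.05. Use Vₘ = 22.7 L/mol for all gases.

n(C2H4) = 832.1 / 22.7 = 36.66 mol
n(H2O) = 457.5 / 18.02 = 25.39 mol
n/ν for C2H4 = 36.66/1 = 36.66
n/ν for H2O = 25.39/1 = 25.39
Smallest n/ν is H2O → limiting reagent.
C2H4 consumed = (1/1) × 25.39 = 25.39 mol
C2H4 remaining = 36.66 − 25.39 = 11.27 mol
mass = 11.27 × 28.05 = 316.1 g

316 g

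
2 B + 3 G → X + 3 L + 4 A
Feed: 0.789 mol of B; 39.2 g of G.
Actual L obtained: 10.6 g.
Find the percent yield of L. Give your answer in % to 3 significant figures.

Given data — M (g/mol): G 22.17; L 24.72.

n(B) = 0.7890 mol
n(G) = 39.20 / 22.17 = 1.768 mol
n/ν → B: 0.3945, G: 0.5893; B is limiting.
theoretical n(L) = (3/2) × 0.7890 = 1.184 mol → 29.27 g
% yield = 10.6 / 29.27 × 100 = 36.21 %

36.2 %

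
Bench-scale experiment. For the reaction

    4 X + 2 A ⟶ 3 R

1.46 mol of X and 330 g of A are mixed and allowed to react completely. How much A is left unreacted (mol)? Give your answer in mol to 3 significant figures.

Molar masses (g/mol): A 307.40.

n(X) = 1.460 mol
n(A) = 330.0 / 307.40 = 1.074 mol
n/ν for X = 1.460/4 = 0.3650
n/ν for A = 1.074/2 = 0.5370
Smallest n/ν is X → limiting reagent.
A consumed = (2/4) × 1.460 = 0.7300 mol
A remaining = 1.074 − 0.7300 = 0.3440 mol

0.344 mol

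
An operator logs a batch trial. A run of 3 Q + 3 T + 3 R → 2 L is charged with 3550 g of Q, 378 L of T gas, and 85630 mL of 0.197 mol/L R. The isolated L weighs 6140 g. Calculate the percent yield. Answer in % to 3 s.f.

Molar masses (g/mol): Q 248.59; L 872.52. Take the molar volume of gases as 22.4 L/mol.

n(Q) = 3550 / 248.59 = 14.28 mol
n(T) = 378.0 / 22.4 = 16.88 mol
n(R) = 0.197 × 85630/1000 = 16.87 mol
n/ν for Q = 14.28/3 = 4.760
n/ν for T = 16.88/3 = 5.627
n/ν for R = 16.87/3 = 5.623
Smallest n/ν is Q → limiting reagent.
theoretical n(L) = (2/3) × 14.28 = 9.520 mol → 8306 g
% yield = 6140 / 8306 × 100 = 73.92 %

73.9 %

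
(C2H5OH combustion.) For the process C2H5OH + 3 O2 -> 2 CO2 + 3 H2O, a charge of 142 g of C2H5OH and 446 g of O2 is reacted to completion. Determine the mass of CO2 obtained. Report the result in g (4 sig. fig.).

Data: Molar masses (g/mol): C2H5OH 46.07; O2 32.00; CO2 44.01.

n(C2H5OH) = 142.0 / 46.07 = 3.082 mol
n(O2) = 446.0 / 32.00 = 13.94 mol
n/ν for C2H5OH = 3.082/1 = 3.082
n/ν for O2 = 13.94/3 = 4.647
Smallest n/ν is C2H5OH → limiting reagent.
n(CO2) = (2/1) × 3.082 = 6.164 mol
mass = 6.164 × 44.01 = 271.3 g

271.3 g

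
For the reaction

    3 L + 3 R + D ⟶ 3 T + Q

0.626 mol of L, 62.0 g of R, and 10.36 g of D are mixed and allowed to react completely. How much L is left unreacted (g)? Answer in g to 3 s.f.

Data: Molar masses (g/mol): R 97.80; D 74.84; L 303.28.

63.9 g

n(L) = 0.6260 mol
n(R) = 62.00 / 97.80 = 0.6339 mol
n(D) = 10.36 / 74.84 = 0.1384 mol
n/ν for L = 0.6260/3 = 0.2087
n/ν for R = 0.6339/3 = 0.2113
n/ν for D = 0.1384/1 = 0.1384
Smallest n/ν is D → limiting reagent.
L consumed = (3/1) × 0.1384 = 0.4152 mol
L remaining = 0.6260 − 0.4152 = 0.2108 mol
mass = 0.2108 × 303.28 = 63.93 g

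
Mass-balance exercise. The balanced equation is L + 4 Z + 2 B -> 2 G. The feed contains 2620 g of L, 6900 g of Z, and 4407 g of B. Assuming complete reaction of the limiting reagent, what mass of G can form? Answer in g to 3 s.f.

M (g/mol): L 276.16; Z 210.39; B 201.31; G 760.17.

12500 g

n(L) = 2620 / 276.16 = 9.487 mol
n(Z) = 6900 / 210.39 = 32.80 mol
n(B) = 4407 / 201.31 = 21.89 mol
n/ν for L = 9.487/1 = 9.487
n/ν for Z = 32.80/4 = 8.200
n/ν for B = 21.89/2 = 10.95
Smallest n/ν is Z → limiting reagent.
n(G) = (2/4) × 32.80 = 16.40 mol
mass = 16.40 × 760.17 = 12470 g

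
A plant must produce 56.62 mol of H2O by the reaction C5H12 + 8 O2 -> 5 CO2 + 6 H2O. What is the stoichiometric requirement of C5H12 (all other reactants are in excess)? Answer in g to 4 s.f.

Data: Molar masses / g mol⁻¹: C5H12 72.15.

680.9 g

n(H2O) = 56.62 mol
n(C5H12) = (1/6) × 56.62 = 9.437 mol
mass = 9.437 × 72.15 = 680.9 g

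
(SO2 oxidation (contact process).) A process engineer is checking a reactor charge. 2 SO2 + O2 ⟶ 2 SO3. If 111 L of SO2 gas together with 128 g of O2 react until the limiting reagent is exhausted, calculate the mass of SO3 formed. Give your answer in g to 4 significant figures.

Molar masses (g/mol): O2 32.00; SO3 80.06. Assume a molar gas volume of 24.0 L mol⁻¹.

n(SO2) = 111.0 / 24.0 = 4.625 mol
n(O2) = 128.0 / 32.00 = 4.000 mol
n/ν for SO2 = 4.625/2 = 2.313
n/ν for O2 = 4.000/1 = 4.000
Smallest n/ν is SO2 → limiting reagent.
n(SO3) = (2/2) × 4.625 = 4.625 mol
mass = 4.625 × 80.06 = 370.3 g

370.3 g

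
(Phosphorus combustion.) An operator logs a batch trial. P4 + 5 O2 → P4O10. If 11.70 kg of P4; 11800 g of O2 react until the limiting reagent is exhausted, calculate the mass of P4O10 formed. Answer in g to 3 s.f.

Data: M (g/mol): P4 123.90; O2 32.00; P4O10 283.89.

20900 g

n(P4) = 11.70×1000 / 123.90 = 94.43 mol
n(O2) = 11800 / 32.00 = 368.8 mol
n/ν → P4: 94.43, O2: 73.76; O2 is limiting.
n(P4O10) = (1/5) × 368.8 = 73.76 mol
mass = 73.76 × 283.89 = 20940 g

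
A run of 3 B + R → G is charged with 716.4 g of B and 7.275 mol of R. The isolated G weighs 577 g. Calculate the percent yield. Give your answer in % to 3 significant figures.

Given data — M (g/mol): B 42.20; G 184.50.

n(B) = 716.4 / 42.20 = 16.98 mol
n(R) = 7.275 mol
n/ν for B = 16.98/3 = 5.660
n/ν for R = 7.275/1 = 7.275
Smallest n/ν is B → limiting reagent.
theoretical n(G) = (1/3) × 16.98 = 5.660 mol → 1044 g
% yield = 577 / 1044 × 100 = 55.27 %

55.3 %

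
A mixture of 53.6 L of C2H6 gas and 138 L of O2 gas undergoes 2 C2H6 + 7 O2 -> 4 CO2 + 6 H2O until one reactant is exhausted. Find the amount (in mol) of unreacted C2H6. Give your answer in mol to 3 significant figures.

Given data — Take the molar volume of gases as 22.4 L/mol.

n(C2H6) = 53.60 / 22.4 = 2.393 mol
n(O2) = 138.0 / 22.4 = 6.161 mol
n/ν → C2H6: 1.197, O2: 0.8801; O2 is limiting.
C2H6 consumed = (2/7) × 6.161 = 1.760 mol
C2H6 remaining = 2.393 − 1.760 = 0.6330 mol

0.633 mol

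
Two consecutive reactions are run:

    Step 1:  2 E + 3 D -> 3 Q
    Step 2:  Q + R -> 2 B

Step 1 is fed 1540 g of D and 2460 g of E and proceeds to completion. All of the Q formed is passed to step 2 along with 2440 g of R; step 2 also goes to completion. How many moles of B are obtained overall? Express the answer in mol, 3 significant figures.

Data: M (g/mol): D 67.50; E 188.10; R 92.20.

Step 1:
n(D) = 1540 / 67.50 = 22.81 mol
n(E) = 2460 / 188.10 = 13.08 mol
n/ν → D: 7.603, E: 6.540; E is limiting.
n(Q) produced = (3/2) × 13.08 = 19.62 mol
Step 2:
n(Q) available = 19.62 mol
n(R) = 2440 / 92.20 = 26.46 mol
n/ν → Q: 19.62, R: 26.46; Q is limiting.
n(B) = (2/1) × 19.62 = 39.24 mol

39.2 mol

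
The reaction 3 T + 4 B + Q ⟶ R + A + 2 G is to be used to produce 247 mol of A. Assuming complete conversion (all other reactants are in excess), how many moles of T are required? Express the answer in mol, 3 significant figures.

741 mol

n(A) = 247.0 mol
n(T) = (3/1) × 247.0 = 741.0 mol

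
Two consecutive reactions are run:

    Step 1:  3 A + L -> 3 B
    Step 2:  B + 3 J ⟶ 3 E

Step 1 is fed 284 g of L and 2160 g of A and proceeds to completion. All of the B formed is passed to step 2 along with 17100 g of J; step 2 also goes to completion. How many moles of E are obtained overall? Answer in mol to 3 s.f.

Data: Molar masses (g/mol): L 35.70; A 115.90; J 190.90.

Step 1:
n(L) = 284.0 / 35.70 = 7.955 mol
n(A) = 2160 / 115.90 = 18.64 mol
n/ν for L = 7.955/1 = 7.955
n/ν for A = 18.64/3 = 6.213
Smallest n/ν is A → limiting reagent.
n(B) produced = (3/3) × 18.64 = 18.64 mol
Step 2:
n(B) available = 18.64 mol
n(J) = 17100 / 190.90 = 89.58 mol
n/ν for B = 18.64/1 = 18.64
n/ν for J = 89.58/3 = 29.86
Smallest n/ν is B → limiting reagent.
n(E) = (3/1) × 18.64 = 55.92 mol

55.9 mol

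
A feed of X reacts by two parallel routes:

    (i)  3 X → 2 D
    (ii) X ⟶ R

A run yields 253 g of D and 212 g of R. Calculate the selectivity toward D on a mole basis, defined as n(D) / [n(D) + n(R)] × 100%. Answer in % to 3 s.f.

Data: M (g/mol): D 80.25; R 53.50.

n(D) = 253 / 80.25 = 3.153 mol
n(R) = 212 / 53.50 = 3.963 mol
selectivity = 3.153/(3.153+3.963) × 100 = 44.31 %

44.3 %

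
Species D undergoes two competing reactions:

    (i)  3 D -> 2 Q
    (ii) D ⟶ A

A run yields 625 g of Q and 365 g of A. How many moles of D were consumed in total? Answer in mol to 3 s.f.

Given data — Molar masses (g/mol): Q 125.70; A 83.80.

11.8 mol

n(Q) = 625 / 125.70 = 4.972 mol
n(A) = 365 / 83.80 = 4.356 mol
n(D) via (i) = (3/2)×4.972 = 7.458 mol
n(D) via (ii) = (1/1)×4.356 = 4.356 mol
total n(D) = 7.458 + 4.356 = 11.81 mol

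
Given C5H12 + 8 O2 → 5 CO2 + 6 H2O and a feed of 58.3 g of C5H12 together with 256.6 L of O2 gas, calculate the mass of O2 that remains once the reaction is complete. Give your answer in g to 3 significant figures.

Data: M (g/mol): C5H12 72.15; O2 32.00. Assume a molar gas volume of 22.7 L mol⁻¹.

155 g

n(C5H12) = 58.30 / 72.15 = 0.8080 mol
n(O2) = 256.6 / 22.7 = 11.30 mol
n/ν for C5H12 = 0.8080/1 = 0.8080
n/ν for O2 = 11.30/8 = 1.413
Smallest n/ν is C5H12 → limiting reagent.
O2 consumed = (8/1) × 0.8080 = 6.464 mol
O2 remaining = 11.30 − 6.464 = 4.836 mol
mass = 4.836 × 32.00 = 154.8 g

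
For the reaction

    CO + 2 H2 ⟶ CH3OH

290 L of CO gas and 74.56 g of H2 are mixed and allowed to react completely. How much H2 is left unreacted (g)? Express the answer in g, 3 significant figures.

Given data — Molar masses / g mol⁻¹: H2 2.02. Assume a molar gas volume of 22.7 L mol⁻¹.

n(CO) = 290.0 / 22.7 = 12.78 mol
n(H2) = 74.56 / 2.02 = 36.91 mol
n/ν for CO = 12.78/1 = 12.78
n/ν for H2 = 36.91/2 = 18.46
Smallest n/ν is CO → limiting reagent.
H2 consumed = (2/1) × 12.78 = 25.56 mol
H2 remaining = 36.91 − 25.56 = 11.35 mol
mass = 11.35 × 2.02 = 22.93 g

22.9 g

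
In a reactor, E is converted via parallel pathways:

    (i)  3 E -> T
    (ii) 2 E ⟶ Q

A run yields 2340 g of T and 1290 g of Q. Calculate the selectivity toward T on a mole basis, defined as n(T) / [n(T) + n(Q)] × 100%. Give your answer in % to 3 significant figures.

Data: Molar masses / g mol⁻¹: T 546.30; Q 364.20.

54.7 %

n(T) = 2340 / 546.30 = 4.283 mol
n(Q) = 1290 / 364.20 = 3.542 mol
selectivity = 4.283/(4.283+3.542) × 100 = 54.73 %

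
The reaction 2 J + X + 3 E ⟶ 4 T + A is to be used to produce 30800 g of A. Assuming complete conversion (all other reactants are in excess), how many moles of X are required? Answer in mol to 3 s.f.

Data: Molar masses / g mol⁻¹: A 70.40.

n(A) = 30800 / 70.40 = 437.5 mol
n(X) = (1/1) × 437.5 = 437.5 mol

438 mol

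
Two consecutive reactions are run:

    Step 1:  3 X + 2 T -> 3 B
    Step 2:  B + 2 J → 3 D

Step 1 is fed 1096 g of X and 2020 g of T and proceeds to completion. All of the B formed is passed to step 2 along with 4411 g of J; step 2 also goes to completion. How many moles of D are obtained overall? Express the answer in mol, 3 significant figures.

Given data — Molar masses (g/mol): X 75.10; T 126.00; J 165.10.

Step 1:
n(X) = 1096 / 75.10 = 14.59 mol
n(T) = 2020 / 126.00 = 16.03 mol
n/ν → X: 4.863, T: 8.015; X is limiting.
n(B) produced = (3/3) × 14.59 = 14.59 mol
Step 2:
n(B) available = 14.59 mol
n(J) = 4411 / 165.10 = 26.72 mol
n/ν → B: 14.59, J: 13.36; J is limiting.
n(D) = (3/2) × 26.72 = 40.08 mol

40.1 mol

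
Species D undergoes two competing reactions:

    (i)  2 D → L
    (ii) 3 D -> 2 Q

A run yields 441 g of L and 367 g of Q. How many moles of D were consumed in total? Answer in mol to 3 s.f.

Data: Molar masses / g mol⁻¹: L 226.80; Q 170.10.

n(L) = 441 / 226.80 = 1.944 mol
n(Q) = 367 / 170.10 = 2.158 mol
n(D) via (i) = (2/1)×1.944 = 3.888 mol
n(D) via (ii) = (3/2)×2.158 = 3.237 mol
total n(D) = 3.888 + 3.237 = 7.125 mol

7.13 mol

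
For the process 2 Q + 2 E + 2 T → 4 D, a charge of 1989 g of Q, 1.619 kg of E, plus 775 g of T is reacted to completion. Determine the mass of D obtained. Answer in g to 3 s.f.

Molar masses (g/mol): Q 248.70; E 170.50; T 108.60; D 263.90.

3770 g

n(Q) = 1989 / 248.70 = 7.998 mol
n(E) = 1.619×1000 / 170.50 = 9.496 mol
n(T) = 775.0 / 108.60 = 7.136 mol
n/ν for Q = 7.998/2 = 3.999
n/ν for E = 9.496/2 = 4.748
n/ν for T = 7.136/2 = 3.568
Smallest n/ν is T → limiting reagent.
n(D) = (4/2) × 7.136 = 14.27 mol
mass = 14.27 × 263.90 = 3766 g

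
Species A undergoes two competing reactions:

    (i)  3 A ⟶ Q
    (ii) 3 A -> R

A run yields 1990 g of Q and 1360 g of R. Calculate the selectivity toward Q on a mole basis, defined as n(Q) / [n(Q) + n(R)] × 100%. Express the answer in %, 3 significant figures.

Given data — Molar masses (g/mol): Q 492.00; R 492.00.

n(Q) = 1990 / 492.00 = 4.045 mol
n(R) = 1360 / 492.00 = 2.764 mol
selectivity = 4.045/(4.045+2.764) × 100 = 59.41 %

59.4 %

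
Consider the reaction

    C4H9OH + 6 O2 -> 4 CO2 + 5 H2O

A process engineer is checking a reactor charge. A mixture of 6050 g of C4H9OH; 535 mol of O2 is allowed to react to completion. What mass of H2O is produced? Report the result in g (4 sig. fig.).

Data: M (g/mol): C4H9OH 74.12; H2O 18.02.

7354 g

n(C4H9OH) = 6050 / 74.12 = 81.62 mol
n(O2) = 535.0 mol
n/ν for C4H9OH = 81.62/1 = 81.62
n/ν for O2 = 535.0/6 = 89.17
Smallest n/ν is C4H9OH → limiting reagent.
n(H2O) = (5/1) × 81.62 = 408.1 mol
mass = 408.1 × 18.02 = 7354 g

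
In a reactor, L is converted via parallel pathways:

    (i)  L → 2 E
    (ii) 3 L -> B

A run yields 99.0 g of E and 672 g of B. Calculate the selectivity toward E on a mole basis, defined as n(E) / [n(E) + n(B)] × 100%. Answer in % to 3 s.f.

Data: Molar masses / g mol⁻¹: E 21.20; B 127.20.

46.9 %

n(E) = 99.0 / 21.20 = 4.670 mol
n(B) = 672 / 127.20 = 5.283 mol
selectivity = 4.670/(4.670+5.283) × 100 = 46.92 %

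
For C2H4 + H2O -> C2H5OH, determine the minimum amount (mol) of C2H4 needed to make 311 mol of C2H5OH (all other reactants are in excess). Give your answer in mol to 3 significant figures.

n(C2H5OH) = 311.0 mol
n(C2H4) = (1/1) × 311.0 = 311.0 mol

311 mol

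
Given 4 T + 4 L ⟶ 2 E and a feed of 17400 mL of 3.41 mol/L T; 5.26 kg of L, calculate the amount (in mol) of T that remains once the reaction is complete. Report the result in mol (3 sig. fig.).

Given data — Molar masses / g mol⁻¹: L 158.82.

n(T) = 3.41 × 17400/1000 = 59.33 mol
n(L) = 5.260×1000 / 158.82 = 33.12 mol
n/ν for T = 59.33/4 = 14.83
n/ν for L = 33.12/4 = 8.280
Smallest n/ν is L → limiting reagent.
T consumed = (4/4) × 33.12 = 33.12 mol
T remaining = 59.33 − 33.12 = 26.21 mol

26.2 mol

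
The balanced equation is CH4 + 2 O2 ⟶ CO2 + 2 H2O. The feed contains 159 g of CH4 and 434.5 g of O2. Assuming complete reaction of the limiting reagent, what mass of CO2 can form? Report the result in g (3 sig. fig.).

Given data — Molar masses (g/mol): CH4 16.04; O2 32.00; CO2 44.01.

299 g

n(CH4) = 159.0 / 16.04 = 9.913 mol
n(O2) = 434.5 / 32.00 = 13.58 mol
n/ν → CH4: 9.913, O2: 6.790; O2 is limiting.
n(CO2) = (1/2) × 13.58 = 6.790 mol
mass = 6.790 × 44.01 = 298.8 g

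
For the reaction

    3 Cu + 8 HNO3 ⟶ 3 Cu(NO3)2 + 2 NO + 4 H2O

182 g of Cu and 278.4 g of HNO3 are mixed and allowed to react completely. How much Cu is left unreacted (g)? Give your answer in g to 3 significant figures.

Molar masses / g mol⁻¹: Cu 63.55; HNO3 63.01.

n(Cu) = 182.0 / 63.55 = 2.864 mol
n(HNO3) = 278.4 / 63.01 = 4.418 mol
n/ν for Cu = 2.864/3 = 0.9547
n/ν for HNO3 = 4.418/8 = 0.5523
Smallest n/ν is HNO3 → limiting reagent.
Cu consumed = (3/8) × 4.418 = 1.657 mol
Cu remaining = 2.864 − 1.657 = 1.207 mol
mass = 1.207 × 63.55 = 76.70 g

76.7 g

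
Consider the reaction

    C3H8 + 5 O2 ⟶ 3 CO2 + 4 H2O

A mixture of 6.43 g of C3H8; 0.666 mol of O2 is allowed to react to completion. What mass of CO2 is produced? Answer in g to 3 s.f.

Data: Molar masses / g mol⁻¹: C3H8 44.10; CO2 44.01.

17.6 g

n(C3H8) = 6.430 / 44.10 = 0.1458 mol
n(O2) = 0.6660 mol
n/ν for C3H8 = 0.1458/1 = 0.1458
n/ν for O2 = 0.6660/5 = 0.1332
Smallest n/ν is O2 → limiting reagent.
n(CO2) = (3/5) × 0.6660 = 0.3996 mol
mass = 0.3996 × 44.01 = 17.59 g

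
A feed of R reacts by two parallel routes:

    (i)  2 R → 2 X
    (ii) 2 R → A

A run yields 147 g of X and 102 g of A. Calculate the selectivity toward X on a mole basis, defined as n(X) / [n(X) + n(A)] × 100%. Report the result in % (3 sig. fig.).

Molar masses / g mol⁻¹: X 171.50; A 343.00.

n(X) = 147 / 171.50 = 0.8571 mol
n(A) = 102 / 343.00 = 0.2974 mol
selectivity = 0.8571/(0.8571+0.2974) × 100 = 74.24 %

74.2 %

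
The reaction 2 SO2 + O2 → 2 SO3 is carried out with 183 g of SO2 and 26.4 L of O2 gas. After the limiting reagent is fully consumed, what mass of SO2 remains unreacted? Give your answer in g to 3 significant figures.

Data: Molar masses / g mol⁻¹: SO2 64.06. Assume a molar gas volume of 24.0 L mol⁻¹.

n(SO2) = 183.0 / 64.06 = 2.857 mol
n(O2) = 26.40 / 24.0 = 1.100 mol
n/ν for SO2 = 2.857/2 = 1.429
n/ν for O2 = 1.100/1 = 1.100
Smallest n/ν is O2 → limiting reagent.
SO2 consumed = (2/1) × 1.100 = 2.200 mol
SO2 remaining = 2.857 − 2.200 = 0.6570 mol
mass = 0.6570 × 64.06 = 42.09 g

42.1 g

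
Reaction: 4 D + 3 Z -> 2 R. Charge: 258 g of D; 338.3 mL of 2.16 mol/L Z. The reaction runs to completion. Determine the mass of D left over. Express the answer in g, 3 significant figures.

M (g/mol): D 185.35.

77.4 g

n(D) = 258.0 / 185.35 = 1.392 mol
n(Z) = 2.16 × 338.3/1000 = 0.7307 mol
n/ν for D = 1.392/4 = 0.3480
n/ν for Z = 0.7307/3 = 0.2436
Smallest n/ν is Z → limiting reagent.
D consumed = (4/3) × 0.7307 = 0.9743 mol
D remaining = 1.392 − 0.9743 = 0.4177 mol
mass = 0.4177 × 185.35 = 77.42 g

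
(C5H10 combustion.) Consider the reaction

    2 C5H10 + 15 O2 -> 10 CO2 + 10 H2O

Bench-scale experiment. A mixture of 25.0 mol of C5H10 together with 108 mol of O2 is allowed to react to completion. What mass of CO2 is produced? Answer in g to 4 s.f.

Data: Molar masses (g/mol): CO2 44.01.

n(C5H10) = 25.00 mol
n(O2) = 108.0 mol
n/ν for C5H10 = 25.00/2 = 12.50
n/ν for O2 = 108.0/15 = 7.200
Smallest n/ν is O2 → limiting reagent.
n(CO2) = (10/15) × 108.0 = 72.00 mol
mass = 72.00 × 44.01 = 3169 g

3169 g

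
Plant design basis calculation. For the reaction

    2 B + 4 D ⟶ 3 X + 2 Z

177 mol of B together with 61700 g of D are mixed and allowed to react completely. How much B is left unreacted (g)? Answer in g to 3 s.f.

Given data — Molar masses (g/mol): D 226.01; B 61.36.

2490 g

n(B) = 177.0 mol
n(D) = 61700 / 226.01 = 273.0 mol
n/ν → B: 88.50, D: 68.25; D is limiting.
B consumed = (2/4) × 273.0 = 136.5 mol
B remaining = 177.0 − 136.5 = 40.50 mol
mass = 40.50 × 61.36 = 2485 g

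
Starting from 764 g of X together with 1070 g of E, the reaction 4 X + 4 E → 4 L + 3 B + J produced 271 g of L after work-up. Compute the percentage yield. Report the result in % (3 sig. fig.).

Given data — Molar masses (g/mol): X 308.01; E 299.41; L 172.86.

63.2 %

n(X) = 764.0 / 308.01 = 2.480 mol
n(E) = 1070 / 299.41 = 3.574 mol
n/ν for X = 2.480/4 = 0.6200
n/ν for E = 3.574/4 = 0.8935
Smallest n/ν is X → limiting reagent.
theoretical n(L) = (4/4) × 2.480 = 2.480 mol → 428.7 g
% yield = 271 / 428.7 × 100 = 63.21 %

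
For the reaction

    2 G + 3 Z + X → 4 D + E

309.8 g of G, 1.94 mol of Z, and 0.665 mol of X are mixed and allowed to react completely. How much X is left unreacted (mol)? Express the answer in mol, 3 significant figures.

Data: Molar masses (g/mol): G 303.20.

n(G) = 309.8 / 303.20 = 1.022 mol
n(Z) = 1.940 mol
n(X) = 0.6650 mol
n/ν for G = 1.022/2 = 0.5110
n/ν for Z = 1.940/3 = 0.6467
n/ν for X = 0.6650/1 = 0.6650
Smallest n/ν is G → limiting reagent.
X consumed = (1/2) × 1.022 = 0.5110 mol
X remaining = 0.6650 − 0.5110 = 0.1540 mol

0.154 mol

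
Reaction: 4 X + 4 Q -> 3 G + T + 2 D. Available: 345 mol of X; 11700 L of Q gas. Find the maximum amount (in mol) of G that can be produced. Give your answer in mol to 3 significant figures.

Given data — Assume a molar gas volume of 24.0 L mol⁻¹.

n(X) = 345.0 mol
n(Q) = 11700 / 24.0 = 487.5 mol
n/ν for X = 345.0/4 = 86.25
n/ν for Q = 487.5/4 = 121.9
Smallest n/ν is X → limiting reagent.
n(G) = (3/4) × 345.0 = 258.8 mol

259 mol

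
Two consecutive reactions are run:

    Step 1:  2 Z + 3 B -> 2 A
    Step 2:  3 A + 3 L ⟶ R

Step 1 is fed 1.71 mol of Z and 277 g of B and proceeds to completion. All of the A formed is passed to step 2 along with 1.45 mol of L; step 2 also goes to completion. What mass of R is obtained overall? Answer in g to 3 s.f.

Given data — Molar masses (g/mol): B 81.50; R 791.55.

383 g

Step 1:
n(Z) = 1.710 mol
n(B) = 277.0 / 81.50 = 3.399 mol
n/ν for Z = 1.710/2 = 0.8550
n/ν for B = 3.399/3 = 1.133
Smallest n/ν is Z → limiting reagent.
n(A) produced = (2/2) × 1.710 = 1.710 mol
Step 2:
n(A) available = 1.710 mol
n(L) = 1.450 mol
n/ν for A = 1.710/3 = 0.5700
n/ν for L = 1.450/3 = 0.4833
Smallest n/ν is L → limiting reagent.
n(R) = (1/3) × 1.450 = 0.4833 mol
mass = 0.4833 × 791.55 = 382.6 g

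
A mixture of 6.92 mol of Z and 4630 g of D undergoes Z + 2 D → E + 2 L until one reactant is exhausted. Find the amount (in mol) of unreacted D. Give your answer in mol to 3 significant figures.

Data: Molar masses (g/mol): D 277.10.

2.87 mol

n(Z) = 6.920 mol
n(D) = 4630 / 277.10 = 16.71 mol
n/ν for Z = 6.920/1 = 6.920
n/ν for D = 16.71/2 = 8.355
Smallest n/ν is Z → limiting reagent.
D consumed = (2/1) × 6.920 = 13.84 mol
D remaining = 16.71 − 13.84 = 2.870 mol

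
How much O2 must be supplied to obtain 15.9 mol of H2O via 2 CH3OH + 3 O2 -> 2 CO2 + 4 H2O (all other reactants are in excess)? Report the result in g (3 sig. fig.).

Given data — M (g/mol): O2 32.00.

n(H2O) = 15.90 mol
n(O2) = (3/4) × 15.90 = 11.93 mol
mass = 11.93 × 32.00 = 381.8 g

382 g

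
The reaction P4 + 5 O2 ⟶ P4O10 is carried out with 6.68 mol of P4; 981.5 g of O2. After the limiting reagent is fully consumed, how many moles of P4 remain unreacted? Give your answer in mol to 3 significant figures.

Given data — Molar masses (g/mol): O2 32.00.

n(P4) = 6.680 mol
n(O2) = 981.5 / 32.00 = 30.67 mol
n/ν → P4: 6.680, O2: 6.134; O2 is limiting.
P4 consumed = (1/5) × 30.67 = 6.134 mol
P4 remaining = 6.680 − 6.134 = 0.5460 mol

0.546 mol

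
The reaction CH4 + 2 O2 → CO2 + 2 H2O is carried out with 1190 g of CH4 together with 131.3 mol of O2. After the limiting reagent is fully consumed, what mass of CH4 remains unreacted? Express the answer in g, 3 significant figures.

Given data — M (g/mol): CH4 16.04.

137 g

n(CH4) = 1190 / 16.04 = 74.19 mol
n(O2) = 131.3 mol
n/ν → CH4: 74.19, O2: 65.65; O2 is limiting.
CH4 consumed = (1/2) × 131.3 = 65.65 mol
CH4 remaining = 74.19 − 65.65 = 8.540 mol
mass = 8.540 × 16.04 = 137.0 g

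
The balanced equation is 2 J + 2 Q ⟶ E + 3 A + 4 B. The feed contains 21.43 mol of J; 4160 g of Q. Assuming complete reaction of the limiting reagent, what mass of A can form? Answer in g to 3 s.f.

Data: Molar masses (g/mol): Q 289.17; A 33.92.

n(J) = 21.43 mol
n(Q) = 4160 / 289.17 = 14.39 mol
n/ν for J = 21.43/2 = 10.72
n/ν for Q = 14.39/2 = 7.195
Smallest n/ν is Q → limiting reagent.
n(A) = (3/2) × 14.39 = 21.59 mol
mass = 21.59 × 33.92 = 732.3 g

732 g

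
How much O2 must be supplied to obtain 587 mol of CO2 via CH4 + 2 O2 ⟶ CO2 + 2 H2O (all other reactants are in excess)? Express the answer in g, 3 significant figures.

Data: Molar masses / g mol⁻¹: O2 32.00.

37600 g

n(CO2) = 587.0 mol
n(O2) = (2/1) × 587.0 = 1174 mol
mass = 1174 × 32.00 = 37570 g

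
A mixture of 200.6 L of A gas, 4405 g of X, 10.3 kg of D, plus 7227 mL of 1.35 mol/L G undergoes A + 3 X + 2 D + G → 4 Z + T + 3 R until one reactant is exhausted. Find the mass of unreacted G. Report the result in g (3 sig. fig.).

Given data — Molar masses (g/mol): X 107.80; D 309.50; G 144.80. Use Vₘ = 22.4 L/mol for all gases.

n(A) = 200.6 / 22.4 = 8.955 mol
n(X) = 4405 / 107.80 = 40.86 mol
n(D) = 10.30×1000 / 309.50 = 33.28 mol
n(G) = 1.35 × 7227/1000 = 9.756 mol
n/ν for A = 8.955/1 = 8.955
n/ν for X = 40.86/3 = 13.62
n/ν for D = 33.28/2 = 16.64
n/ν for G = 9.756/1 = 9.756
Smallest n/ν is A → limiting reagent.
G consumed = (1/1) × 8.955 = 8.955 mol
G remaining = 9.756 − 8.955 = 0.8010 mol
mass = 0.8010 × 144.80 = 116.0 g

116 g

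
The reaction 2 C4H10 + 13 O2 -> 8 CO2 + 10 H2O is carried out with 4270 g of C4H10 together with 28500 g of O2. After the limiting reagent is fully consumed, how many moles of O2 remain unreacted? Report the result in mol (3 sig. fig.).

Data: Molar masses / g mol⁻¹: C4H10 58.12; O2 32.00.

n(C4H10) = 4270 / 58.12 = 73.47 mol
n(O2) = 28500 / 32.00 = 890.6 mol
n/ν for C4H10 = 73.47/2 = 36.74
n/ν for O2 = 890.6/13 = 68.51
Smallest n/ν is C4H10 → limiting reagent.
O2 consumed = (13/2) × 73.47 = 477.6 mol
O2 remaining = 890.6 − 477.6 = 413.0 mol

413 mol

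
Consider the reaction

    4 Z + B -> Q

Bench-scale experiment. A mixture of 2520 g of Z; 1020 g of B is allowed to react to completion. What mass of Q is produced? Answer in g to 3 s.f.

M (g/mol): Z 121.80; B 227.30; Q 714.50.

n(Z) = 2520 / 121.80 = 20.69 mol
n(B) = 1020 / 227.30 = 4.487 mol
n/ν for Z = 20.69/4 = 5.173
n/ν for B = 4.487/1 = 4.487
Smallest n/ν is B → limiting reagent.
n(Q) = (1/1) × 4.487 = 4.487 mol
mass = 4.487 × 714.50 = 3206 g

3210 g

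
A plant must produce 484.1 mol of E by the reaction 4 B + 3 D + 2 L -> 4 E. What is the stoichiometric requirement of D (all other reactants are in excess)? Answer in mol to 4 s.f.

363.1 mol

n(E) = 484.1 mol
n(D) = (3/4) × 484.1 = 363.1 mol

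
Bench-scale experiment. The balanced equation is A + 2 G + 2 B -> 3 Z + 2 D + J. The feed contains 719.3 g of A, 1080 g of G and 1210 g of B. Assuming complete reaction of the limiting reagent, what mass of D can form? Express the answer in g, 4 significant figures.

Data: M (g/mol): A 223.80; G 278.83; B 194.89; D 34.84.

n(A) = 719.3 / 223.80 = 3.214 mol
n(G) = 1080 / 278.83 = 3.873 mol
n(B) = 1210 / 194.89 = 6.209 mol
n/ν → A: 3.214, G: 1.937, B: 3.105; G is limiting.
n(D) = (2/2) × 3.873 = 3.873 mol
mass = 3.873 × 34.84 = 134.9 g

134.9 g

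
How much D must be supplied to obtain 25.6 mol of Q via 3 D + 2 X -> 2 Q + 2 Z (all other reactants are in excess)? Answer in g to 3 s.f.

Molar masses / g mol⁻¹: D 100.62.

3860 g

n(Q) = 25.60 mol
n(D) = (3/2) × 25.60 = 38.40 mol
mass = 38.40 × 100.62 = 3864 g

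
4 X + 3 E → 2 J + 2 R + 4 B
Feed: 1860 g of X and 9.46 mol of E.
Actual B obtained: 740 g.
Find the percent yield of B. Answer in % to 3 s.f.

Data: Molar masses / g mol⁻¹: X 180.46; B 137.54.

52.2 %

n(X) = 1860 / 180.46 = 10.31 mol
n(E) = 9.460 mol
n/ν for X = 10.31/4 = 2.578
n/ν for E = 9.460/3 = 3.153
Smallest n/ν is X → limiting reagent.
theoretical n(B) = (4/4) × 10.31 = 10.31 mol → 1418 g
% yield = 740 / 1418 × 100 = 52.19 %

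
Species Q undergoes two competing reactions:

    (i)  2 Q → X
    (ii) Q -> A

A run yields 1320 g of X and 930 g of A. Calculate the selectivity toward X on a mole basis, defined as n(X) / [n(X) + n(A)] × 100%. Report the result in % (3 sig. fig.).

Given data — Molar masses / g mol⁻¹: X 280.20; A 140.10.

n(X) = 1320 / 280.20 = 4.711 mol
n(A) = 930 / 140.10 = 6.638 mol
selectivity = 4.711/(4.711+6.638) × 100 = 41.51 %

41.5 %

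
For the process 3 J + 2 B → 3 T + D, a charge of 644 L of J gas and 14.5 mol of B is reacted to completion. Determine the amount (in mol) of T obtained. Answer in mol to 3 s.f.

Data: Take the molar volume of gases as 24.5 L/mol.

21.8 mol

n(J) = 644.0 / 24.5 = 26.29 mol
n(B) = 14.50 mol
n/ν for J = 26.29/3 = 8.763
n/ν for B = 14.50/2 = 7.250
Smallest n/ν is B → limiting reagent.
n(T) = (3/2) × 14.50 = 21.75 mol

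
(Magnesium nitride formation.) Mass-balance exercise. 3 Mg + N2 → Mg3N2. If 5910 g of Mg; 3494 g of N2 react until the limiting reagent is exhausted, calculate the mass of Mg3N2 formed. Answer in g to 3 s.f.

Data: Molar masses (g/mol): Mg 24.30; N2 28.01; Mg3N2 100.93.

n(Mg) = 5910 / 24.30 = 243.2 mol
n(N2) = 3494 / 28.01 = 124.7 mol
n/ν for Mg = 243.2/3 = 81.07
n/ν for N2 = 124.7/1 = 124.7
Smallest n/ν is Mg → limiting reagent.
n(Mg3N2) = (1/3) × 243.2 = 81.07 mol
mass = 81.07 × 100.93 = 8182 g

8180 g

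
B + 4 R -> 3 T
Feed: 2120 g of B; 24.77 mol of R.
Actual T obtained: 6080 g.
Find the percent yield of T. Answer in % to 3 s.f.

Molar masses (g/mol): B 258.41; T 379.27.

n(B) = 2120 / 258.41 = 8.204 mol
n(R) = 24.77 mol
n/ν for B = 8.204/1 = 8.204
n/ν for R = 24.77/4 = 6.193
Smallest n/ν is R → limiting reagent.
theoretical n(T) = (3/4) × 24.77 = 18.58 mol → 7047 g
% yield = 6080 / 7047 × 100 = 86.28 %

86.3 %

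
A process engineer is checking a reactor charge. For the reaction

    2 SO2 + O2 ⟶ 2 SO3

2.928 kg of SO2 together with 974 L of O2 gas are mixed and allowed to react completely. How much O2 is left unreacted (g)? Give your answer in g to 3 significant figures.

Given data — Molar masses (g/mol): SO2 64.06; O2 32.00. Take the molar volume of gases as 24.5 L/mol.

n(SO2) = 2.928×1000 / 64.06 = 45.71 mol
n(O2) = 974.0 / 24.5 = 39.76 mol
n/ν for SO2 = 45.71/2 = 22.86
n/ν for O2 = 39.76/1 = 39.76
Smallest n/ν is SO2 → limiting reagent.
O2 consumed = (1/2) × 45.71 = 22.86 mol
O2 remaining = 39.76 − 22.86 = 16.90 mol
mass = 16.90 × 32.00 = 540.8 g

541 g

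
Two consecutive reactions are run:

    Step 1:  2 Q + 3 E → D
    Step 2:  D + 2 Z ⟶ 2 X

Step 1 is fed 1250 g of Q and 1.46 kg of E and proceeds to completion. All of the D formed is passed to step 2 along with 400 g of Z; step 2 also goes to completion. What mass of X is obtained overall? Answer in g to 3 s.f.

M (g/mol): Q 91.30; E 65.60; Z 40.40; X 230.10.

2280 g

Step 1:
n(Q) = 1250 / 91.30 = 13.69 mol
n(E) = 1.460×1000 / 65.60 = 22.26 mol
n/ν for Q = 13.69/2 = 6.845
n/ν for E = 22.26/3 = 7.420
Smallest n/ν is Q → limiting reagent.
n(D) produced = (1/2) × 13.69 = 6.845 mol
Step 2:
n(D) available = 6.845 mol
n(Z) = 400.0 / 40.40 = 9.901 mol
n/ν for D = 6.845/1 = 6.845
n/ν for Z = 9.901/2 = 4.951
Smallest n/ν is Z → limiting reagent.
n(X) = (2/2) × 9.901 = 9.901 mol
mass = 9.901 × 230.10 = 2278 g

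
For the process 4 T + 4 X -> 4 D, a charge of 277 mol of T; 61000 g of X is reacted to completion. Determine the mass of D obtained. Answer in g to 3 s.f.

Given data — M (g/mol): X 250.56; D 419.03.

102000 g

n(T) = 277.0 mol
n(X) = 61000 / 250.56 = 243.5 mol
n/ν → T: 69.25, X: 60.88; X is limiting.
n(D) = (4/4) × 243.5 = 243.5 mol
mass = 243.5 × 419.03 = 102000 g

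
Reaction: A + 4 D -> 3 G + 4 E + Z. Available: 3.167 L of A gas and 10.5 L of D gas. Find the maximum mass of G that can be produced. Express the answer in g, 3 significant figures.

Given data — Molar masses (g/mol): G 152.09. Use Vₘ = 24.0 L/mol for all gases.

n(A) = 3.167 / 24.0 = 0.1320 mol
n(D) = 10.50 / 24.0 = 0.4375 mol
n/ν for A = 0.1320/1 = 0.1320
n/ν for D = 0.4375/4 = 0.1094
Smallest n/ν is D → limiting reagent.
n(G) = (3/4) × 0.4375 = 0.3281 mol
mass = 0.3281 × 152.09 = 49.90 g

49.9 g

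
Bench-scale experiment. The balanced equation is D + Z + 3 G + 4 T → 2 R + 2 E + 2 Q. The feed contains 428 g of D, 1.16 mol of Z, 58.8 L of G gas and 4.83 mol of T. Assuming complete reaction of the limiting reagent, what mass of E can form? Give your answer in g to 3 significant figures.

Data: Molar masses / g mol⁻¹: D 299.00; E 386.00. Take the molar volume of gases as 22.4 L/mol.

n(D) = 428.0 / 299.00 = 1.431 mol
n(Z) = 1.160 mol
n(G) = 58.80 / 22.4 = 2.625 mol
n(T) = 4.830 mol
n/ν → D: 1.431, Z: 1.160, G: 0.8750, T: 1.208; G is limiting.
n(E) = (2/3) × 2.625 = 1.750 mol
mass = 1.750 × 386.00 = 675.5 g

676 g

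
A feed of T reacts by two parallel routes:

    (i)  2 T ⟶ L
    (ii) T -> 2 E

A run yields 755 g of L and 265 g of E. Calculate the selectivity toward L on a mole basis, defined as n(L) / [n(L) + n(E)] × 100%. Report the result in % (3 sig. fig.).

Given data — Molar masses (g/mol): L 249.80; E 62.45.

n(L) = 755 / 249.80 = 3.022 mol
n(E) = 265 / 62.45 = 4.243 mol
selectivity = 3.022/(3.022+4.243) × 100 = 41.60 %

41.6 %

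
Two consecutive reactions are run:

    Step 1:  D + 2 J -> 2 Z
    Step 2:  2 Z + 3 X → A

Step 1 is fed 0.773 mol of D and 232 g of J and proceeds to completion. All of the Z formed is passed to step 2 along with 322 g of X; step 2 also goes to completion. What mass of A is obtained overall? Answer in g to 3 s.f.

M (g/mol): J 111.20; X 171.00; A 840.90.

Step 1:
n(D) = 0.7730 mol
n(J) = 232.0 / 111.20 = 2.086 mol
n/ν for D = 0.7730/1 = 0.7730
n/ν for J = 2.086/2 = 1.043
Smallest n/ν is D → limiting reagent.
n(Z) produced = (2/1) × 0.7730 = 1.546 mol
Step 2:
n(Z) available = 1.546 mol
n(X) = 322.0 / 171.00 = 1.883 mol
n/ν for Z = 1.546/2 = 0.7730
n/ν for X = 1.883/3 = 0.6277
Smallest n/ν is X → limiting reagent.
n(A) = (1/3) × 1.883 = 0.6277 mol
mass = 0.6277 × 840.90 = 527.8 g

528 g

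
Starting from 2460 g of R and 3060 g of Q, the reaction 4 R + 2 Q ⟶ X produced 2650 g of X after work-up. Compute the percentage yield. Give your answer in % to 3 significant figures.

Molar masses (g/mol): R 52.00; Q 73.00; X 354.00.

63.3 %

n(R) = 2460 / 52.00 = 47.31 mol
n(Q) = 3060 / 73.00 = 41.92 mol
n/ν for R = 47.31/4 = 11.83
n/ν for Q = 41.92/2 = 20.96
Smallest n/ν is R → limiting reagent.
theoretical n(X) = (1/4) × 47.31 = 11.83 mol → 4188 g
% yield = 2650 / 4188 × 100 = 63.28 %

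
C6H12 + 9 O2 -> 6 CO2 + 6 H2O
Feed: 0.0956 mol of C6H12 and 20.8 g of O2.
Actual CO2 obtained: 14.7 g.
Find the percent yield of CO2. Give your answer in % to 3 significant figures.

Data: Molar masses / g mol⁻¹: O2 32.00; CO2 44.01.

n(C6H12) = 0.09560 mol
n(O2) = 20.80 / 32.00 = 0.6500 mol
n/ν for C6H12 = 0.09560/1 = 0.09560
n/ν for O2 = 0.6500/9 = 0.07222
Smallest n/ν is O2 → limiting reagent.
theoretical n(CO2) = (6/9) × 0.6500 = 0.4333 mol → 19.07 g
% yield = 14.7 / 19.07 × 100 = 77.08 %

77.1 %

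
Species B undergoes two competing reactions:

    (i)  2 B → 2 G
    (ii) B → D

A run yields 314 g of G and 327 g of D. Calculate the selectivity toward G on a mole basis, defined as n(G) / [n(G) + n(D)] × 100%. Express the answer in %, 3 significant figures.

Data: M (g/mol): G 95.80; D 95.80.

n(G) = 314 / 95.80 = 3.278 mol
n(D) = 327 / 95.80 = 3.413 mol
selectivity = 3.278/(3.278+3.413) × 100 = 48.99 %

49.0 %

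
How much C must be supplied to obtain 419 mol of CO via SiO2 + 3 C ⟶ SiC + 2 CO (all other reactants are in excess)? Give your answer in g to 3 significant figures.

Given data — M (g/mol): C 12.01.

7550 g

n(CO) = 419.0 mol
n(C) = (3/2) × 419.0 = 628.5 mol
mass = 628.5 × 12.01 = 7548 g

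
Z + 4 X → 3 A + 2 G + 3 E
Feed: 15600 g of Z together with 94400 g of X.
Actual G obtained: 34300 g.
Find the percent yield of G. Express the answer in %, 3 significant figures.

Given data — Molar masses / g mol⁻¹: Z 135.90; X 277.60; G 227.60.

88.6 %

n(Z) = 15600 / 135.90 = 114.8 mol
n(X) = 94400 / 277.60 = 340.1 mol
n/ν → Z: 114.8, X: 85.03; X is limiting.
theoretical n(G) = (2/4) × 340.1 = 170.1 mol → 38710 g
% yield = 34300 / 38710 × 100 = 88.61 %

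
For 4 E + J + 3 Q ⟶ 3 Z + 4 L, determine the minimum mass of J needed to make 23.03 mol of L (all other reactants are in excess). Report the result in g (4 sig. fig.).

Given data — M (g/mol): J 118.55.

n(L) = 23.03 mol
n(J) = (1/4) × 23.03 = 5.758 mol
mass = 5.758 × 118.55 = 682.6 g

682.6 g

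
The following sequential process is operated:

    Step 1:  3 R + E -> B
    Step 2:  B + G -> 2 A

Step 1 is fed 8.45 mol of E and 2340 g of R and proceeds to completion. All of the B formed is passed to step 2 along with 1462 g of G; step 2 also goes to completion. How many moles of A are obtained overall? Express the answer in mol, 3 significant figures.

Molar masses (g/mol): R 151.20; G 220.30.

Step 1:
n(E) = 8.450 mol
n(R) = 2340 / 151.20 = 15.48 mol
n/ν → E: 8.450, R: 5.160; R is limiting.
n(B) produced = (1/3) × 15.48 = 5.160 mol
Step 2:
n(B) available = 5.160 mol
n(G) = 1462 / 220.30 = 6.636 mol
n/ν → B: 5.160, G: 6.636; B is limiting.
n(A) = (2/1) × 5.160 = 10.32 mol

10.3 mol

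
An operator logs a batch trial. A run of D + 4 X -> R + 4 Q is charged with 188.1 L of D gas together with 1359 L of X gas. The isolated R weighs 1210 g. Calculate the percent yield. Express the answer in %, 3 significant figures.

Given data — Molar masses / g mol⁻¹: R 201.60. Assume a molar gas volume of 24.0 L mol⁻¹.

76.6 %

n(D) = 188.1 / 24.0 = 7.838 mol
n(X) = 1359 / 24.0 = 56.63 mol
n/ν for D = 7.838/1 = 7.838
n/ν for X = 56.63/4 = 14.16
Smallest n/ν is D → limiting reagent.
theoretical n(R) = (1/1) × 7.838 = 7.838 mol → 1580 g
% yield = 1210 / 1580 × 100 = 76.58 %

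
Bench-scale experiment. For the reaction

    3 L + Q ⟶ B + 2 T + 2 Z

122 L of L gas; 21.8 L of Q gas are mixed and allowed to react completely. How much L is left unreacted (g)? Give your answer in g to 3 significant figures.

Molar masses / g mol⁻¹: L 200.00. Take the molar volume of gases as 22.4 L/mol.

505 g

n(L) = 122.0 / 22.4 = 5.446 mol
n(Q) = 21.80 / 22.4 = 0.9732 mol
n/ν for L = 5.446/3 = 1.815
n/ν for Q = 0.9732/1 = 0.9732
Smallest n/ν is Q → limiting reagent.
L consumed = (3/1) × 0.9732 = 2.920 mol
L remaining = 5.446 − 2.920 = 2.526 mol
mass = 2.526 × 200.00 = 505.2 g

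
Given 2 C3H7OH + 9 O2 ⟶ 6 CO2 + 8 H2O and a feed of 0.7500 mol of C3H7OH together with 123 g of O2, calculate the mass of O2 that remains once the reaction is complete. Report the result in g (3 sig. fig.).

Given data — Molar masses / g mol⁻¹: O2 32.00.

n(C3H7OH) = 0.7500 mol
n(O2) = 123.0 / 32.00 = 3.844 mol
n/ν for C3H7OH = 0.7500/2 = 0.3750
n/ν for O2 = 3.844/9 = 0.4271
Smallest n/ν is C3H7OH → limiting reagent.
O2 consumed = (9/2) × 0.7500 = 3.375 mol
O2 remaining = 3.844 − 3.375 = 0.4690 mol
mass = 0.4690 × 32.00 = 15.01 g

15.0 g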